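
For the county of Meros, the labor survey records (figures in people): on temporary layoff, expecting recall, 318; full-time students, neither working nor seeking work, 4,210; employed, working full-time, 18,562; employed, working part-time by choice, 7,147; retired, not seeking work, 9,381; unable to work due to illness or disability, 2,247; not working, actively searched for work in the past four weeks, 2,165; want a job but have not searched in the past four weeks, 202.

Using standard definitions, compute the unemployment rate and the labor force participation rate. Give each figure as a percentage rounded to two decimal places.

Employed = 18,562 + 7,147 = 25,709.
Unemployed = 318 + 2,165 = 2,483 (jobless and actively searching, or on temporary layoff).
Labor force = 25,709 + 2,483 = 28,192.
Not in labor force = 4,210 + 9,381 + 2,247 + 202 = 16,040 (those not working and not actively searching are outside the labor force — including those who want a job but have given up searching).
Civilian working-age population = 28,192 + 16,040 = 44,232.
Unemployment rate = 2,483 / 28,192 = 8.81%.
Labor force participation rate = 28,192 / 44,232 = 63.74%.

Unemployment rate ≈ 8.81%; labor force participation rate ≈ 63.74%.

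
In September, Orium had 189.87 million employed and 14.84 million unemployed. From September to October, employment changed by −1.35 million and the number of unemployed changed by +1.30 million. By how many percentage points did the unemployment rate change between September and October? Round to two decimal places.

The unemployment rate changed by +0.64 percentage points.

September: labor force = 189.87 + 14.84 = 204.71; u = 14.84/204.71 = 7.25%.
October: labor force = 188.52 + 16.14 = 204.66; u = 16.14/204.66 = 7.89%.
Change = 7.89% − 7.25% = +0.64 pp.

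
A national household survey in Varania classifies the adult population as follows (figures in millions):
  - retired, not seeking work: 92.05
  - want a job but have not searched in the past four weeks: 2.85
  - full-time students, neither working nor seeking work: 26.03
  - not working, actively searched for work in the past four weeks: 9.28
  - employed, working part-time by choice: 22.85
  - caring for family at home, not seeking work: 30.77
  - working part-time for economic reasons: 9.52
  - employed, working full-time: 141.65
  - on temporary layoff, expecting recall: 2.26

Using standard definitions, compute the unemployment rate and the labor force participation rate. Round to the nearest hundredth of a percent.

Unemployment rate ≈ 6.22%; labor force participation rate ≈ 55.02%.

Employed = 22.85 + 9.52 + 141.65 = 174.02 million (anyone who worked, including part-time for economic reasons, counts as employed).
Unemployed = 9.28 + 2.26 = 11.54 million (jobless and actively searching, or on temporary layoff).
Labor force = 174.02 + 11.54 = 185.56 million.
Not in labor force = 92.05 + 2.85 + 26.03 + 30.77 = 151.70 million (those not working and not actively searching are outside the labor force — including those who want a job but have given up searching).
Civilian working-age population = 185.56 + 151.70 = 337.26 million.
Unemployment rate = 11.54 / 185.56 = 6.22%.
Labor force participation rate = 185.56 / 337.26 = 55.02%.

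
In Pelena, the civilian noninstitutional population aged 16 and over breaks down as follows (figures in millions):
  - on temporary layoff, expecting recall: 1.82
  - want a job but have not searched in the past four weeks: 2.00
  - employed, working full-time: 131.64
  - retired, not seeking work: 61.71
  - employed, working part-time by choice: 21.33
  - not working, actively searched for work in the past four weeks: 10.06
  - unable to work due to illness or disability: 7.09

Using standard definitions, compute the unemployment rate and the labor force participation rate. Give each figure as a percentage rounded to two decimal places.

Unemployment rate ≈ 7.21%; labor force participation rate ≈ 69.96%.

Employed = 131.64 + 21.33 = 152.97 million.
Unemployed = 1.82 + 10.06 = 11.88 million (jobless and actively searching, or on temporary layoff).
Labor force = 152.97 + 11.88 = 164.85 million.
Not in labor force = 2.00 + 61.71 + 7.09 = 70.80 million (those not working and not actively searching are outside the labor force — including those who want a job but have given up searching).
Civilian working-age population = 164.85 + 70.80 = 235.65 million.
Unemployment rate = 11.88 / 164.85 = 7.21%.
Labor force participation rate = 164.85 / 235.65 = 69.96%.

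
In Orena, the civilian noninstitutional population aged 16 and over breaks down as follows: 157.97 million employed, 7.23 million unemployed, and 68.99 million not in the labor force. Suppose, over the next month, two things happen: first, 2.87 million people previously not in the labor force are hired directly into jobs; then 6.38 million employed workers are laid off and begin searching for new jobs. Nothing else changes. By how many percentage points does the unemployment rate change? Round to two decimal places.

Initially, labor force = 157.97 + 7.23 = 165.20 million, so u = 7.23/165.20 = 4.38%.
After the first change, employed and labor force both rise by 2.87; unemployed unchanged → E = 160.84, U = 7.23, labor force = 168.07 million.
After the second change, employed falls and unemployed rises by 6.38; labor force unchanged → E = 154.46, U = 13.61, labor force = 168.07 million.
New unemployment rate = 13.61 / 168.07 = 8.10%.
Change = 8.10% − 4.38% = +3.72 percentage points.

The unemployment rate changes by +3.72 percentage points.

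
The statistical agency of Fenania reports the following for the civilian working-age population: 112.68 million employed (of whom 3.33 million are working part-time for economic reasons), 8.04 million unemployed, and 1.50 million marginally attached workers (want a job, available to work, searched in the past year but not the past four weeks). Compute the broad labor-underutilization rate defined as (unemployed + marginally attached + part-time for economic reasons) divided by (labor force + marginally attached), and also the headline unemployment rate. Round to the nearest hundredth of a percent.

Broad underutilization rate ≈ 10.53%; headline unemployment rate ≈ 6.66%.

Labor force = 112.68 + 8.04 = 120.72 million.
Numerator = 8.04 + 1.50 + 3.33 = 12.87 million.
Denominator = 120.72 + 1.50 = 122.22 million.
Broad rate = 12.87 / 122.22 = 10.53%.
Headline unemployment rate = 8.04 / 120.72 = 6.66%.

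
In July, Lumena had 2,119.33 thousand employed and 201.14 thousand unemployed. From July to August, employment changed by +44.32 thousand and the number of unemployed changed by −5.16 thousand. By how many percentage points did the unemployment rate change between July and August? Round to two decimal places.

The unemployment rate changed by −0.36 percentage points.

July: labor force = 2,119.33 + 201.14 = 2,320.47; u = 201.14/2,320.47 = 8.67%.
August: labor force = 2,163.65 + 195.98 = 2,359.63; u = 195.98/2,359.63 = 8.31%.
Change = 8.31% − 8.67% = −0.36 pp.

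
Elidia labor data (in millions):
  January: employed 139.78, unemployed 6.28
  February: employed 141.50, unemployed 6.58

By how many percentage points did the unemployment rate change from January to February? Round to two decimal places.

January: labor force = 139.78 + 6.28 = 146.06; u = 6.28/146.06 = 4.30%.
February: labor force = 141.50 + 6.58 = 148.08; u = 6.58/148.08 = 4.44%.
Change = 4.44% − 4.30% = +0.14 pp.

The unemployment rate changed by +0.14 percentage points.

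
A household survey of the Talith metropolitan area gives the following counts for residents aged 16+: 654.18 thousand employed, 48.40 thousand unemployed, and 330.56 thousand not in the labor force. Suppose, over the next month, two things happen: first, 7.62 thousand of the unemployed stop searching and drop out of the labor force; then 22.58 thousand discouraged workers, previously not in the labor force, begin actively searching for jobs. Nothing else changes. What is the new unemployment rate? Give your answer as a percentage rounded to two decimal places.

Initially, labor force = 654.18 + 48.40 = 702.58 thousand, so u = 48.40/702.58 = 6.89%.
After the first change, unemployed and labor force both fall by 7.62 → E = 654.18, U = 40.78, labor force = 694.96 thousand.
After the second change, unemployed and labor force both rise by 22.58 → E = 654.18, U = 63.36, labor force = 717.54 thousand.
New unemployment rate = 63.36 / 717.54 = 8.83%.

New unemployment rate ≈ 8.83%.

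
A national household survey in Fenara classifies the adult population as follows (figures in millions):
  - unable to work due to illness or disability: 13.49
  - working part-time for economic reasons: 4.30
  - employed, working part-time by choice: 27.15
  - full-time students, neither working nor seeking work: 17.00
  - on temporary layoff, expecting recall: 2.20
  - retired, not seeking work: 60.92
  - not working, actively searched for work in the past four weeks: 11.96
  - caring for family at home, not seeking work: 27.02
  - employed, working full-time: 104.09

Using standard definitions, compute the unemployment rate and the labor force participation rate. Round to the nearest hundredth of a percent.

Employed = 4.30 + 27.15 + 104.09 = 135.54 million (anyone who worked, including part-time for economic reasons, counts as employed).
Unemployed = 2.20 + 11.96 = 14.16 million (jobless and actively searching, or on temporary layoff).
Labor force = 135.54 + 14.16 = 149.70 million.
Not in labor force = 13.49 + 17.00 + 60.92 + 27.02 = 118.43 million (those not working and not actively searching are outside the labor force).
Civilian working-age population = 149.70 + 118.43 = 268.13 million.
Unemployment rate = 14.16 / 149.70 = 9.46%.
Labor force participation rate = 149.70 / 268.13 = 55.83%.

Unemployment rate ≈ 9.46%; labor force participation rate ≈ 55.83%.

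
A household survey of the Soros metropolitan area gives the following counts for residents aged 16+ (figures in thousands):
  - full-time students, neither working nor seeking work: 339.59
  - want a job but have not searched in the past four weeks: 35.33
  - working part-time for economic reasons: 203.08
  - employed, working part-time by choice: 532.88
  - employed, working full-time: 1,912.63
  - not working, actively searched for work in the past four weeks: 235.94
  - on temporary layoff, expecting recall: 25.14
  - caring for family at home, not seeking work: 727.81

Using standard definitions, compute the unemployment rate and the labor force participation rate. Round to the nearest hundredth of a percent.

Employed = 203.08 + 532.88 + 1,912.63 = 2,648.59 thousand (anyone who worked, including part-time for economic reasons, counts as employed).
Unemployed = 235.94 + 25.14 = 261.08 thousand (jobless and actively searching, or on temporary layoff).
Labor force = 2,648.59 + 261.08 = 2,909.67 thousand.
Not in labor force = 339.59 + 35.33 + 727.81 = 1,102.73 thousand (those not working and not actively searching are outside the labor force — including those who want a job but have given up searching).
Civilian working-age population = 2,909.67 + 1,102.73 = 4,012.40 thousand.
Unemployment rate = 261.08 / 2,909.67 = 8.97%.
Labor force participation rate = 2,909.67 / 4,012.40 = 72.52%.

Unemployment rate ≈ 8.97%; labor force participation rate ≈ 72.52%.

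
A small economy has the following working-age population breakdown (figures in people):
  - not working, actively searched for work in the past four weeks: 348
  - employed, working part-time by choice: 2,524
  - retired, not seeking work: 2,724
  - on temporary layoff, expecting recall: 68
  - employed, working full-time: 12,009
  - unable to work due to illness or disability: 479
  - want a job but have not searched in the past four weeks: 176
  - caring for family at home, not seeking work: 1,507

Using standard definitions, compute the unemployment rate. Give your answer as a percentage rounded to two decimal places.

Employed = 2,524 + 12,009 = 14,533.
Unemployed = 348 + 68 = 416 (jobless and actively searching, or on temporary layoff).
Labor force = 14,533 + 416 = 14,949.
Unemployment rate = 416 / 14,949 = 2.78%.

Unemployment rate ≈ 2.78%.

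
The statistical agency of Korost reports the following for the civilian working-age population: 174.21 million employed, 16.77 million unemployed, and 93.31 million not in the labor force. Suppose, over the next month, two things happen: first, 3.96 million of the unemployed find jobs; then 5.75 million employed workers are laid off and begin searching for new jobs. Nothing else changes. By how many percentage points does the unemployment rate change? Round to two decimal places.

Initially, labor force = 174.21 + 16.77 = 190.98 million, so u = 16.77/190.98 = 8.78%.
After the first change, unemployed falls and employed rises by 3.96; labor force unchanged → E = 178.17, U = 12.81, labor force = 190.98 million.
After the second change, employed falls and unemployed rises by 5.75; labor force unchanged → E = 172.42, U = 18.56, labor force = 190.98 million.
New unemployment rate = 18.56 / 190.98 = 9.72%.
Change = 9.72% − 8.78% = +0.94 percentage points.

The unemployment rate changes by +0.94 percentage points.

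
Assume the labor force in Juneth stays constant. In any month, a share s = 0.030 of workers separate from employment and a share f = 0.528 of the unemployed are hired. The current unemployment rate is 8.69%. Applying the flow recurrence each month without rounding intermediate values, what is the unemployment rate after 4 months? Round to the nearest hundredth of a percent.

With a fixed labor force, u_{t+1} = u_t + s·(1−u_t) − f·u_t = u_t·(1−s−f) + s.
Here 1−s−f = 0.442 and s = 0.030.
u_1 = 0.086900 × 0.442 + 0.030 = 0.068410.
u_2 = 0.068410 × 0.442 + 0.030 = 0.060237.
u_3 = 0.060237 × 0.442 + 0.030 = 0.056625.
u_4 = 0.056625 × 0.442 + 0.030 = 0.055028.

Unemployment rate after four months ≈ 5.50%.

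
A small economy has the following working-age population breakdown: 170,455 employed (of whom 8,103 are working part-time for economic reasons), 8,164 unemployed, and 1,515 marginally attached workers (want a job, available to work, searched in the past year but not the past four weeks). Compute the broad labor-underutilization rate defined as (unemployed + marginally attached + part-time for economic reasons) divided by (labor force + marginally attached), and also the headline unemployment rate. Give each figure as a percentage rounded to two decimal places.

Broad underutilization rate ≈ 9.87%; headline unemployment rate ≈ 4.57%.

Labor force = 170,455 + 8,164 = 178,619.
Numerator = 8,164 + 1,515 + 8,103 = 17,782.
Denominator = 178,619 + 1,515 = 180,134.
Broad rate = 17,782 / 180,134 = 9.87%.
Headline unemployment rate = 8,164 / 178,619 = 4.57%.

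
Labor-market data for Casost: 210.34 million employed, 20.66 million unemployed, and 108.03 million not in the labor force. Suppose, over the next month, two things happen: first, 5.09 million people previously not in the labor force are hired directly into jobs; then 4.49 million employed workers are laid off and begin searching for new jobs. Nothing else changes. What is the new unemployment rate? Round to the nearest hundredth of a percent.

Initially, labor force = 210.34 + 20.66 = 231.00 million, so u = 20.66/231.00 = 8.94%.
After the first change, employed and labor force both rise by 5.09; unemployed unchanged → E = 215.43, U = 20.66, labor force = 236.09 million.
After the second change, employed falls and unemployed rises by 4.49; labor force unchanged → E = 210.94, U = 25.15, labor force = 236.09 million.
New unemployment rate = 25.15 / 236.09 = 10.65%.

New unemployment rate ≈ 10.65%.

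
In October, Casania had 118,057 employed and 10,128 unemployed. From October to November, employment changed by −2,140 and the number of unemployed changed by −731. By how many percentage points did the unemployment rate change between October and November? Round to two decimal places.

The unemployment rate changed by −0.40 percentage points.

October: labor force = 118,057 + 10,128 = 128,185; u = 10,128/128,185 = 7.90%.
November: labor force = 115,917 + 9,397 = 125,314; u = 9,397/125,314 = 7.50%.
Change = 7.50% − 7.90% = −0.40 pp.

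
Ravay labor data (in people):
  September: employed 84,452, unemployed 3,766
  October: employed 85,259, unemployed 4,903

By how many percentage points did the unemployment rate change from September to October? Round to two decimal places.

The unemployment rate changed by +1.17 percentage points.

September: labor force = 84,452 + 3,766 = 88,218; u = 3,766/88,218 = 4.27%.
October: labor force = 85,259 + 4,903 = 90,162; u = 4,903/90,162 = 5.44%.
Change = 5.44% − 4.27% = +1.17 pp.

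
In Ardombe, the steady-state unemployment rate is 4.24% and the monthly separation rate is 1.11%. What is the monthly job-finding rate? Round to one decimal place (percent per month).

Job-finding rate ≈ 25.1% per month.

From u* = s/(s+f): f = s·(1−u)/u.
f = 1.11 × (1 − 0.0424) / 0.0424 = 1.0629 / 0.0424 ≈ 25.1% per month.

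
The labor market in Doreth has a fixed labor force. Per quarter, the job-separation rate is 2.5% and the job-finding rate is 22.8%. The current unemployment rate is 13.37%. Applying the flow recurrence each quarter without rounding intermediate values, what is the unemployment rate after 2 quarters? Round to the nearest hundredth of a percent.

With a fixed labor force, u_{t+1} = u_t + s·(1−u_t) − f·u_t = u_t·(1−s−f) + s.
Here 1−s−f = 0.747 and s = 0.025.
u_1 = 0.133700 × 0.747 + 0.025 = 0.124874.
u_2 = 0.124874 × 0.747 + 0.025 = 0.118281.

Unemployment rate after two quarters ≈ 11.83%.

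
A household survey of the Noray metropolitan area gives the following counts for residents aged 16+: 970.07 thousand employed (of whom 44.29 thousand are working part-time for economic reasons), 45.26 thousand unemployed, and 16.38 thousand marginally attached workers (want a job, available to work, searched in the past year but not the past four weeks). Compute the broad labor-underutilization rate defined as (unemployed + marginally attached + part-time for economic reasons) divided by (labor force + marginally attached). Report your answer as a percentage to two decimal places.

Labor force = 970.07 + 45.26 = 1,015.33 thousand.
Numerator = 45.26 + 16.38 + 44.29 = 105.93 thousand.
Denominator = 1,015.33 + 16.38 = 1,031.71 thousand.
Broad rate = 105.93 / 1,031.71 = 10.27%.

Broad underutilization rate ≈ 10.27%.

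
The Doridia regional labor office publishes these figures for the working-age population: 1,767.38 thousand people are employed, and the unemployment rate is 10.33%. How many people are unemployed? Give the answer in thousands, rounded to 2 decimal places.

Let U be the number unemployed. The labor force is E + U, and U/(E+U) = 0.1033.
So U = 0.1033 × 1,767.38 / (1 − 0.1033) = 182.5704 / 0.8967 ≈ 203.60 thousand.

About 203.60 thousand are unemployed.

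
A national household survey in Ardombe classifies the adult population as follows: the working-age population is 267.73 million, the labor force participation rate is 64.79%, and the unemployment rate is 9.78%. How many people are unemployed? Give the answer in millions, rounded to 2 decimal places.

Labor force = 0.6479 × 267.73 = 173.46 million.
Unemployed = 0.0978 × 173.46 ≈ 16.96 million.

About 16.96 million are unemployed.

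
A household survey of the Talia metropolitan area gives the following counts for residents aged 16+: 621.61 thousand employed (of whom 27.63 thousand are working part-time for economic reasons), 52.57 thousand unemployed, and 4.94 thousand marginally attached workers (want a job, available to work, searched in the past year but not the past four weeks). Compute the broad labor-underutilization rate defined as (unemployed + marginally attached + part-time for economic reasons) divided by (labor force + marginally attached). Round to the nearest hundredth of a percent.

Broad underutilization rate ≈ 12.54%.

Labor force = 621.61 + 52.57 = 674.18 thousand.
Numerator = 52.57 + 4.94 + 27.63 = 85.14 thousand.
Denominator = 674.18 + 4.94 = 679.12 thousand.
Broad rate = 85.14 / 679.12 = 12.54%.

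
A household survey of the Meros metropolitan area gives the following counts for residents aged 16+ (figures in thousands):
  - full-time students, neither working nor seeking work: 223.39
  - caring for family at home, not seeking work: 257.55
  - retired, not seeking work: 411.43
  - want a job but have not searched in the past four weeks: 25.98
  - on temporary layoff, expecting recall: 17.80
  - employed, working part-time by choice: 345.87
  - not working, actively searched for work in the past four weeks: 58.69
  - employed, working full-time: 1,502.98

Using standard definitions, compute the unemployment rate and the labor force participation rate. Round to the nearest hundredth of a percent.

Unemployment rate ≈ 3.97%; labor force participation rate ≈ 67.71%.

Employed = 345.87 + 1,502.98 = 1,848.85 thousand.
Unemployed = 17.80 + 58.69 = 76.49 thousand (jobless and actively searching, or on temporary layoff).
Labor force = 1,848.85 + 76.49 = 1,925.34 thousand.
Not in labor force = 223.39 + 257.55 + 411.43 + 25.98 = 918.35 thousand (those not working and not actively searching are outside the labor force — including those who want a job but have given up searching).
Civilian working-age population = 1,925.34 + 918.35 = 2,843.69 thousand.
Unemployment rate = 76.49 / 1,925.34 = 3.97%.
Labor force participation rate = 1,925.34 / 2,843.69 = 67.71%.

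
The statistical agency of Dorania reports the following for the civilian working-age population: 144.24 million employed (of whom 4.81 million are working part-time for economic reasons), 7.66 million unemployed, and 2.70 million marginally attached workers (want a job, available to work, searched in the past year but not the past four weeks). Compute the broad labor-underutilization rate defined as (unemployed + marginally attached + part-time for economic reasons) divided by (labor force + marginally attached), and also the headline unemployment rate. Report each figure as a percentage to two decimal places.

Labor force = 144.24 + 7.66 = 151.90 million.
Numerator = 7.66 + 2.70 + 4.81 = 15.17 million.
Denominator = 151.90 + 2.70 = 154.60 million.
Broad rate = 15.17 / 154.60 = 9.81%.
Headline unemployment rate = 7.66 / 151.90 = 5.04%.

Broad underutilization rate ≈ 9.81%; headline unemployment rate ≈ 5.04%.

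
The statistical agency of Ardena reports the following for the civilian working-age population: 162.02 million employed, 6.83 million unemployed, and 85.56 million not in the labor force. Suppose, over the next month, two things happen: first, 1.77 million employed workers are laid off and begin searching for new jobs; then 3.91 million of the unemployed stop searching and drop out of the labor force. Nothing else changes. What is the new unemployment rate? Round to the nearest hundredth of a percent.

New unemployment rate ≈ 2.84%.

Initially, labor force = 162.02 + 6.83 = 168.85 million, so u = 6.83/168.85 = 4.05%.
After the first change, employed falls and unemployed rises by 1.77; labor force unchanged → E = 160.25, U = 8.60, labor force = 168.85 million.
After the second change, unemployed and labor force both fall by 3.91 → E = 160.25, U = 4.69, labor force = 164.94 million.
New unemployment rate = 4.69 / 164.94 = 2.84%.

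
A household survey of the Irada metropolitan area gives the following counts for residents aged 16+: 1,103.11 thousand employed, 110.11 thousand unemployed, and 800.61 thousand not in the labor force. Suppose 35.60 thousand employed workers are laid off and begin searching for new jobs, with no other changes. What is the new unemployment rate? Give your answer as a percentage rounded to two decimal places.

New unemployment rate ≈ 12.01%.

Initially, labor force = 1,103.11 + 110.11 = 1,213.22 thousand, so u = 110.11/1,213.22 = 9.08%.
After the change, employed falls and unemployed rises by 35.60; labor force unchanged → E = 1,067.51, U = 145.71, labor force = 1,213.22 thousand.
New unemployment rate = 145.71 / 1,213.22 = 12.01%.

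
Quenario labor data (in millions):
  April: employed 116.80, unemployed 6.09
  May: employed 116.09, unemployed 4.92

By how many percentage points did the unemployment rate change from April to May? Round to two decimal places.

April: labor force = 116.80 + 6.09 = 122.89; u = 6.09/122.89 = 4.96%.
May: labor force = 116.09 + 4.92 = 121.01; u = 4.92/121.01 = 4.07%.
Change = 4.07% − 4.96% = −0.89 pp.

The unemployment rate changed by −0.89 percentage points.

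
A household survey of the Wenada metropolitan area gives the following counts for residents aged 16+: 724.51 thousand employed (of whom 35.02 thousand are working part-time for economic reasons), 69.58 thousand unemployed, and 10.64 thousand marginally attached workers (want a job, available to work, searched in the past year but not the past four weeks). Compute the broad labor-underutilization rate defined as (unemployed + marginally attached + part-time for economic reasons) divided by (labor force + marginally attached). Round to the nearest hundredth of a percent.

Broad underutilization rate ≈ 14.32%.

Labor force = 724.51 + 69.58 = 794.09 thousand.
Numerator = 69.58 + 10.64 + 35.02 = 115.24 thousand.
Denominator = 794.09 + 10.64 = 804.73 thousand.
Broad rate = 115.24 / 804.73 = 14.32%.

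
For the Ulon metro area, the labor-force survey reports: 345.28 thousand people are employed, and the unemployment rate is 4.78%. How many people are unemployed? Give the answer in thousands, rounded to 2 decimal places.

Let U be the number unemployed. The labor force is E + U, and U/(E+U) = 0.0478.
So U = 0.0478 × 345.28 / (1 − 0.0478) = 16.5044 / 0.9522 ≈ 17.33 thousand.

About 17.33 thousand are unemployed.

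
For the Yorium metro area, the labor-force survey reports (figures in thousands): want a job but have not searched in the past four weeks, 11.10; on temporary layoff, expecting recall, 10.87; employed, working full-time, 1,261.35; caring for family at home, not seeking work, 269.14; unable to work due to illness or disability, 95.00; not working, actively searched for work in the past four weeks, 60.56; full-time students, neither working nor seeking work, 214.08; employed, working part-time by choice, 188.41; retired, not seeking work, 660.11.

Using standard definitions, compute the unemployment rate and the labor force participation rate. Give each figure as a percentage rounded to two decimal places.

Unemployment rate ≈ 4.70%; labor force participation rate ≈ 54.90%.

Employed = 1,261.35 + 188.41 = 1,449.76 thousand.
Unemployed = 10.87 + 60.56 = 71.43 thousand (jobless and actively searching, or on temporary layoff).
Labor force = 1,449.76 + 71.43 = 1,521.19 thousand.
Not in labor force = 11.10 + 269.14 + 95.00 + 214.08 + 660.11 = 1,249.43 thousand (those not working and not actively searching are outside the labor force — including those who want a job but have given up searching).
Civilian working-age population = 1,521.19 + 1,249.43 = 2,770.62 thousand.
Unemployment rate = 71.43 / 1,521.19 = 4.70%.
Labor force participation rate = 1,521.19 / 2,770.62 = 54.90%.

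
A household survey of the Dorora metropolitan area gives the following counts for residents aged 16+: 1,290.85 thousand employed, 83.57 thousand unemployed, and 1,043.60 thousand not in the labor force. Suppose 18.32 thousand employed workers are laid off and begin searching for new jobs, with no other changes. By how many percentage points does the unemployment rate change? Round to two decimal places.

Initially, labor force = 1,290.85 + 83.57 = 1,374.42 thousand, so u = 83.57/1,374.42 = 6.08%.
After the change, employed falls and unemployed rises by 18.32; labor force unchanged → E = 1,272.53, U = 101.89, labor force = 1,374.42 thousand.
New unemployment rate = 101.89 / 1,374.42 = 7.41%.
Change = 7.41% − 6.08% = +1.33 percentage points.

The unemployment rate changes by +1.33 percentage points.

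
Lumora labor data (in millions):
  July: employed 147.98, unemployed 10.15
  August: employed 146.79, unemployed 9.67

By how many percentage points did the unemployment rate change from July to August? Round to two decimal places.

The unemployment rate changed by −0.24 percentage points.

July: labor force = 147.98 + 10.15 = 158.13; u = 10.15/158.13 = 6.42%.
August: labor force = 146.79 + 9.67 = 156.46; u = 9.67/156.46 = 6.18%.
Change = 6.18% − 6.42% = −0.24 pp.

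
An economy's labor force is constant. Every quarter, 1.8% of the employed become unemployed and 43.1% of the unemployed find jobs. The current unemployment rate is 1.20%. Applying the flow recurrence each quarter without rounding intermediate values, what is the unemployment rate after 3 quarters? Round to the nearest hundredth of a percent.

With a fixed labor force, u_{t+1} = u_t + s·(1−u_t) − f·u_t = u_t·(1−s−f) + s.
Here 1−s−f = 0.551 and s = 0.018.
u_1 = 0.012000 × 0.551 + 0.018 = 0.024612.
u_2 = 0.024612 × 0.551 + 0.018 = 0.031561.
u_3 = 0.031561 × 0.551 + 0.018 = 0.035390.

Unemployment rate after three quarters ≈ 3.54%.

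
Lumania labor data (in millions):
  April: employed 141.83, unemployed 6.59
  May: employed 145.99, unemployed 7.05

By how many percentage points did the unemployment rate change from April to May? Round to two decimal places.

April: labor force = 141.83 + 6.59 = 148.42; u = 6.59/148.42 = 4.44%.
May: labor force = 145.99 + 7.05 = 153.04; u = 7.05/153.04 = 4.61%.
Change = 4.61% − 4.44% = +0.17 pp.

The unemployment rate changed by +0.17 percentage points.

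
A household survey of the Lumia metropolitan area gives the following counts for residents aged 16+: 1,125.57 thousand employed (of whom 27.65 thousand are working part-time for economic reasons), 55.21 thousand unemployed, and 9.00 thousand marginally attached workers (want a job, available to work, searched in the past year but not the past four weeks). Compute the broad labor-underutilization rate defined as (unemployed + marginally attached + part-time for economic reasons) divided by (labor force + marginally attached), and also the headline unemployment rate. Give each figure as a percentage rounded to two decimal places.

Labor force = 1,125.57 + 55.21 = 1,180.78 thousand.
Numerator = 55.21 + 9.00 + 27.65 = 91.86 thousand.
Denominator = 1,180.78 + 9.00 = 1,189.78 thousand.
Broad rate = 91.86 / 1,189.78 = 7.72%.
Headline unemployment rate = 55.21 / 1,180.78 = 4.68%.

Broad underutilization rate ≈ 7.72%; headline unemployment rate ≈ 4.68%.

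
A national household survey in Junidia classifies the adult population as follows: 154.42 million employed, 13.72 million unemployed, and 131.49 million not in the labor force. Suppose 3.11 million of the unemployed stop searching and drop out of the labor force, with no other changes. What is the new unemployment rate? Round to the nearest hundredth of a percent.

New unemployment rate ≈ 6.43%.

Initially, labor force = 154.42 + 13.72 = 168.14 million, so u = 13.72/168.14 = 8.16%.
After the change, unemployed and labor force both fall by 3.11 → E = 154.42, U = 10.61, labor force = 165.03 million.
New unemployment rate = 10.61 / 165.03 = 6.43%.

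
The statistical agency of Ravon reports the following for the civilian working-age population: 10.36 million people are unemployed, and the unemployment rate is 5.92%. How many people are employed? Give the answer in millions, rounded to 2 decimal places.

About 164.64 million are employed.

Labor force = U / u = 10.36 / 0.0592 ≈ 175.00 million.
Employed = labor force − unemployed = 175.00 − 10.36 = 164.64 million.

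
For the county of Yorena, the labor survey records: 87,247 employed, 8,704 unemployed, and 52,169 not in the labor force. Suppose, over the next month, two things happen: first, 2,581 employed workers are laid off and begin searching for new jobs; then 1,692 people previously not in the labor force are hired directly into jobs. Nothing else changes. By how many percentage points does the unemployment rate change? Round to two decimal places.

Initially, labor force = 87,247 + 8,704 = 95,951, so u = 8,704/95,951 = 9.07%.
After the first change, employed falls and unemployed rises by 2,581; labor force unchanged → E = 84,666, U = 11,285, labor force = 95,951.
After the second change, employed and labor force both rise by 1,692; unemployed unchanged → E = 86,358, U = 11,285, labor force = 97,643.
New unemployment rate = 11,285 / 97,643 = 11.56%.
Change = 11.56% − 9.07% = +2.49 percentage points.

The unemployment rate changes by +2.49 percentage points.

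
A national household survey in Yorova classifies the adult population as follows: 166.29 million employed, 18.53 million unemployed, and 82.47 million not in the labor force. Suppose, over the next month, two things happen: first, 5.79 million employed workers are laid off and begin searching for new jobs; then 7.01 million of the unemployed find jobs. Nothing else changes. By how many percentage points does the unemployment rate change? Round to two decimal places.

The unemployment rate changes by −0.66 percentage points.

Initially, labor force = 166.29 + 18.53 = 184.82 million, so u = 18.53/184.82 = 10.03%.
After the first change, employed falls and unemployed rises by 5.79; labor force unchanged → E = 160.50, U = 24.32, labor force = 184.82 million.
After the second change, unemployed falls and employed rises by 7.01; labor force unchanged → E = 167.51, U = 17.31, labor force = 184.82 million.
New unemployment rate = 17.31 / 184.82 = 9.37%.
Change = 9.37% − 10.03% = −0.66 percentage points.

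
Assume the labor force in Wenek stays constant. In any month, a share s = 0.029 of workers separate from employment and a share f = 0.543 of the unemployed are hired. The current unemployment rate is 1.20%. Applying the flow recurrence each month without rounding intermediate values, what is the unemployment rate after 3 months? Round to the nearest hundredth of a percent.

Unemployment rate after three months ≈ 4.77%.

With a fixed labor force, u_{t+1} = u_t + s·(1−u_t) − f·u_t = u_t·(1−s−f) + s.
Here 1−s−f = 0.428 and s = 0.029.
u_1 = 0.012000 × 0.428 + 0.029 = 0.034136.
u_2 = 0.034136 × 0.428 + 0.029 = 0.043610.
u_3 = 0.043610 × 0.428 + 0.029 = 0.047665.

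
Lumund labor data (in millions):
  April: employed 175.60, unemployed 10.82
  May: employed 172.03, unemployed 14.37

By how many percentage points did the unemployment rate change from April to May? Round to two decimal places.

April: labor force = 175.60 + 10.82 = 186.42; u = 10.82/186.42 = 5.80%.
May: labor force = 172.03 + 14.37 = 186.40; u = 14.37/186.40 = 7.71%.
Change = 7.71% − 5.80% = +1.91 pp.

The unemployment rate changed by +1.91 percentage points.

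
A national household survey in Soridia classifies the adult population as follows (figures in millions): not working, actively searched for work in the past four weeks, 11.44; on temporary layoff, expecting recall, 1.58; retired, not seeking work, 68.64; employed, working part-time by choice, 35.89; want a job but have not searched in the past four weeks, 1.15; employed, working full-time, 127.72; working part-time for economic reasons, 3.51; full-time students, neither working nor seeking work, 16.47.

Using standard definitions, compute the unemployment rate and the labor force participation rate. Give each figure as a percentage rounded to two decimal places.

Employed = 35.89 + 127.72 + 3.51 = 167.12 million (anyone who worked, including part-time for economic reasons, counts as employed).
Unemployed = 11.44 + 1.58 = 13.02 million (jobless and actively searching, or on temporary layoff).
Labor force = 167.12 + 13.02 = 180.14 million.
Not in labor force = 68.64 + 1.15 + 16.47 = 86.26 million (those not working and not actively searching are outside the labor force — including those who want a job but have given up searching).
Civilian working-age population = 180.14 + 86.26 = 266.40 million.
Unemployment rate = 13.02 / 180.14 = 7.23%.
Labor force participation rate = 180.14 / 266.40 = 67.62%.

Unemployment rate ≈ 7.23%; labor force participation rate ≈ 67.62%.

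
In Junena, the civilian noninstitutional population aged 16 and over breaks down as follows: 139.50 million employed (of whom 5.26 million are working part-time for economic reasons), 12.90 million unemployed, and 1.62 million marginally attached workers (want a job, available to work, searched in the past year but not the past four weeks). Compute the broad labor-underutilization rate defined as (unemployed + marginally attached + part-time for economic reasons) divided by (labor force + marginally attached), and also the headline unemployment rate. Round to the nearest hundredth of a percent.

Labor force = 139.50 + 12.90 = 152.40 million.
Numerator = 12.90 + 1.62 + 5.26 = 19.78 million.
Denominator = 152.40 + 1.62 = 154.02 million.
Broad rate = 19.78 / 154.02 = 12.84%.
Headline unemployment rate = 12.90 / 152.40 = 8.46%.

Broad underutilization rate ≈ 12.84%; headline unemployment rate ≈ 8.46%.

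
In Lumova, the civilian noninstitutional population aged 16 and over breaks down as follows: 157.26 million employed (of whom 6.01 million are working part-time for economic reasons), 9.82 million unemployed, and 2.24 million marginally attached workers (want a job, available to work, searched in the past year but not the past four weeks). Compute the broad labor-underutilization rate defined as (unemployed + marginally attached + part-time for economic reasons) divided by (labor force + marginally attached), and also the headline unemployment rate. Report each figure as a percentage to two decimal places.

Broad underutilization rate ≈ 10.67%; headline unemployment rate ≈ 5.88%.

Labor force = 157.26 + 9.82 = 167.08 million.
Numerator = 9.82 + 2.24 + 6.01 = 18.07 million.
Denominator = 167.08 + 2.24 = 169.32 million.
Broad rate = 18.07 / 169.32 = 10.67%.
Headline unemployment rate = 9.82 / 167.08 = 5.88%.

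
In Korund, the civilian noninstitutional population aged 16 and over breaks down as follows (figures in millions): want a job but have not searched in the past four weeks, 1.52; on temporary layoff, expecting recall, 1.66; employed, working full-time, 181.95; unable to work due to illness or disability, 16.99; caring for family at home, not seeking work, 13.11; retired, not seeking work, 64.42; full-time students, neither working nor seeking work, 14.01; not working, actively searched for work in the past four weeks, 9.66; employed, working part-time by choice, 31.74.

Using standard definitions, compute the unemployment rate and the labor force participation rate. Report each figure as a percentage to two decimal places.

Employed = 181.95 + 31.74 = 213.69 million.
Unemployed = 1.66 + 9.66 = 11.32 million (jobless and actively searching, or on temporary layoff).
Labor force = 213.69 + 11.32 = 225.01 million.
Not in labor force = 1.52 + 16.99 + 13.11 + 64.42 + 14.01 = 110.05 million (those not working and not actively searching are outside the labor force — including those who want a job but have given up searching).
Civilian working-age population = 225.01 + 110.05 = 335.06 million.
Unemployment rate = 11.32 / 225.01 = 5.03%.
Labor force participation rate = 225.01 / 335.06 = 67.16%.

Unemployment rate ≈ 5.03%; labor force participation rate ≈ 67.16%.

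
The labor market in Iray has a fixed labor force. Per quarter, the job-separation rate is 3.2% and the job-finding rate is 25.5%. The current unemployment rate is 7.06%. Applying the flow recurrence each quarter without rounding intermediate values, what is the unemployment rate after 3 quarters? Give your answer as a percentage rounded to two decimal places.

Unemployment rate after three quarters ≈ 9.67%.

With a fixed labor force, u_{t+1} = u_t + s·(1−u_t) − f·u_t = u_t·(1−s−f) + s.
Here 1−s−f = 0.713 and s = 0.032.
u_1 = 0.070600 × 0.713 + 0.032 = 0.082338.
u_2 = 0.082338 × 0.713 + 0.032 = 0.090707.
u_3 = 0.090707 × 0.713 + 0.032 = 0.096674.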